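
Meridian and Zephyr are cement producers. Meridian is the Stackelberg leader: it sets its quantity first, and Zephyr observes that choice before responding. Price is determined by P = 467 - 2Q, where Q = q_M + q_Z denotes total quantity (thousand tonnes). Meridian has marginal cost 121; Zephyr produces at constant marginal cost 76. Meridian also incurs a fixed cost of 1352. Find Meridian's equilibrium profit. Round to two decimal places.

Solve by backward induction. Given q_M, the follower Zephyr maximises π_Z = (467 - 2q_M - 2q_Z)q_Z - 76q_Z.
Follower FOC: 391 - 2q_M - 4q_Z = 0, so q_Z(q_M) = (391 - 2q_M)/4.
Meridian substitutes q_Z(q_M) into its own profit: π_M = q_M(467 - 2q_M - (391 - 2q_M)/2) - 121q_M = (543/2 - q_M)q_M - 121q_M.
Maximising: ∂π_M/∂q_M = 301/2 - 2q_M = 0, giving q_M = 301/4.
Then q_Z = (391 - 2·(301/4))/4 = 481/8.
Price P = 467 - 2·(1083/8) = 785/4.
Meridian's profit: (785/4 - 121)·(301/4) - 1352 = 4310.5625.

4310.56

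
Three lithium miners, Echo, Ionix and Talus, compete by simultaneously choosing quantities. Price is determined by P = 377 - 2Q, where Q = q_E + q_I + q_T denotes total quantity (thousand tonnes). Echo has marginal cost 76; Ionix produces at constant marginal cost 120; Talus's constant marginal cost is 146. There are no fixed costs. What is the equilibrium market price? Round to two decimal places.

Echo's profit: π_E = (377 - 2Q)q_E - (76q_E). Setting ∂π_E/∂q_E = 0: 301 - 4q_E - 2(q_I + q_T) = 0.
Ionix's first-order condition: 257 - 4q_I - 2(q_E + q_T) = 0.
Talus's first-order condition: 231 - 4q_T - 2(q_E + q_I) = 0.
Summing all 3 equations gives 789 − 8Q = 0, hence Q = 789/8.
Back-substituting: q_E = (301 − 789/4)/2 = 415/8, q_I = (257 − 789/4)/2 = 239/8, q_T = (231 − 789/4)/2 = 135/8.
Total output Q = 789/8, so price P = 377 - 2·(789/8) = 719/4.

179.75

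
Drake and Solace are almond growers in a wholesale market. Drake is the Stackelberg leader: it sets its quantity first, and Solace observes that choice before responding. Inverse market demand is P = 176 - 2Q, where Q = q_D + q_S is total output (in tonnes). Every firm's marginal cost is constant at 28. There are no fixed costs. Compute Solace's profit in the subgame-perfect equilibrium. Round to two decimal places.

684.50

Solve by backward induction. Given q_D, the follower Solace maximises π_S = (176 - 2q_D - 2q_S)q_S - 28q_S.
Follower FOC: 148 - 2q_D - 4q_S = 0, so q_S(q_D) = (148 - 2q_D)/4.
Drake substitutes q_S(q_D) into its own profit: π_D = q_D(176 - 2q_D - (148 - 2q_D)/2) - 28q_D = (102 - q_D)q_D - 28q_D.
The leader's first-order condition 74 - 2q_D = 0 yields q_D = 37.
Then q_S = (148 - 2·37)/4 = 37/2.
Price P = 176 - 2·(111/2) = 65.
Solace's profit: (65 - 28)·(37/2) = 1369/2.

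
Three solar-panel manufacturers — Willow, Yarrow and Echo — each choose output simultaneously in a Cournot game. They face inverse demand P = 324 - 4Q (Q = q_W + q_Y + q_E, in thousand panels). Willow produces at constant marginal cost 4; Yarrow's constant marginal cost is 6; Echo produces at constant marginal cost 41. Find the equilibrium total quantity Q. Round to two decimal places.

57.56

Willow's profit: π_W = (324 - 4Q)q_W - (4q_W). Setting ∂π_W/∂q_W = 0: 320 - 8q_W - 4(q_Y + q_E) = 0.
Yarrow's first-order condition: 318 - 8q_Y - 4(q_W + q_E) = 0.
Echo's first-order condition: 283 - 8q_E - 4(q_W + q_Y) = 0.
Summing all 3 equations gives 921 − 16Q = 0, hence Q = 921/16.
Back-substituting: q_W = (320 − 921/4)/4 = 359/16, q_Y = (318 − 921/4)/4 = 351/16, q_E = (283 − 921/4)/4 = 211/16.
Total output Q = 359/16 + 351/16 + 211/16 = 921/16.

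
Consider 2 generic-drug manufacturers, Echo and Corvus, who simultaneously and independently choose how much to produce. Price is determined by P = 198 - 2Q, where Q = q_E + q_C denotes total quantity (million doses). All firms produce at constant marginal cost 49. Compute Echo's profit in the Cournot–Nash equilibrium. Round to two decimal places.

Each firm earns π_i = (198 - 2Q)q_i - 49q_i.
Setting ∂π_i/∂q_i = 0 with rivals' quantities fixed: 149 - 4q_i - 2q_j = 0.
By symmetry each firm produces the same amount; substituting q_j = q_i yields q_i = 149/6.
Price P = 198 - 2·(149/3) = 296/3.
Echo's profit: (296/3 - 49)·(149/6) = 1233.3889.

1233.39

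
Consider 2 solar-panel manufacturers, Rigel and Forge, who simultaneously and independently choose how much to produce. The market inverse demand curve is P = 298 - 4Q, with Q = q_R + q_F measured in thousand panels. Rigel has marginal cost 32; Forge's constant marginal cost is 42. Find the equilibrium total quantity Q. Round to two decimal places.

Rigel's profit: π_R = (298 - 4Q)q_R - (32q_R). Setting ∂π_R/∂q_R = 0: 266 - 8q_R - 4(q_F) = 0.
Forge's first-order condition: 256 - 8q_F - 4(q_R) = 0.
Rearranging gives the reaction functions q_R = (266 - 4q_F)/8 and q_F = (256 - 4q_R)/8.
Solving the pair: q_R = 23, q_F = 41/2.
Total output Q = 23 + 41/2 = 87/2.

43.50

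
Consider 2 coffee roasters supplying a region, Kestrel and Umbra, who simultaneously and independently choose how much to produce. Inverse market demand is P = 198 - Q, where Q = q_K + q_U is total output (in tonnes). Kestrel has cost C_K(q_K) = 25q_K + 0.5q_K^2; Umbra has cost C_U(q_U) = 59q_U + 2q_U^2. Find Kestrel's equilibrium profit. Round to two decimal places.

4194.81

Kestrel's profit: π_K = (198 - Q)q_K - (25q_K + (1/2)q_K²). Setting ∂π_K/∂q_K = 0: 173 - 3q_K - (q_U) = 0.
Umbra's profit: π_U = (198 - Q)q_U - (59q_U + 2q_U²). Setting ∂π_U/∂q_U = 0: 139 - 6q_U - (q_K) = 0.
Best responses: q_K = (173 - q_U)/3, q_U = (139 - q_K)/6.
Substituting one into the other gives q_K = 899/17 and q_U = 244/17.
Price P = 198 - 1143/17 = 130.7647.
Kestrel's profit: 130.7647·(899/17) - 25·(899/17) - (1/2)(899/17)² = 4194.8149.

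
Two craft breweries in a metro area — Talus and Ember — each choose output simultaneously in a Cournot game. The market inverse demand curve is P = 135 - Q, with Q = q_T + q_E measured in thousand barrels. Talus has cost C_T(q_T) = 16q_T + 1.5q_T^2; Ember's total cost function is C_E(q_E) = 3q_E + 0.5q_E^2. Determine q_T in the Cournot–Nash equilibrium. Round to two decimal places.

Talus's profit: π_T = (135 - Q)q_T - (16q_T + (3/2)q_T²). Setting ∂π_T/∂q_T = 0: 119 - 5q_T - (q_E) = 0.
Ember's profit: π_E = (135 - Q)q_E - (3q_E + (1/2)q_E²). Setting ∂π_E/∂q_E = 0: 132 - 3q_E - (q_T) = 0.
So q_T = (119 - q_E)/5 and q_E = (132 - q_T)/3.
Solving the pair: q_T = 225/14, q_E = 541/14.

16.07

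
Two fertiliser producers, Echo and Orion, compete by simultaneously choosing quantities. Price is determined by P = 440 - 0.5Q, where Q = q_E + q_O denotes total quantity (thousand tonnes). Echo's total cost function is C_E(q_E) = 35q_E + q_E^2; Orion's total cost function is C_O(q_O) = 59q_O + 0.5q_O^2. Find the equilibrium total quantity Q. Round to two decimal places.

271.30

Echo's profit: π_E = (440 - 0.5Q)q_E - (35q_E + q_E²). Setting ∂π_E/∂q_E = 0: 405 - 3q_E - (1/2)(q_O) = 0.
Orion's profit: π_O = (440 - 0.5Q)q_O - (59q_O + (1/2)q_O²). Setting ∂π_O/∂q_O = 0: 381 - 2q_O - (1/2)(q_E) = 0.
Rearranging gives the reaction functions q_E = (405 - (1/2)q_O)/3 and q_O = (381 - (1/2)q_E)/2.
Substituting one into the other gives q_E = 107.7391 and q_O = 163.5652.
Total output Q = 107.7391 + 163.5652 = 271.3043.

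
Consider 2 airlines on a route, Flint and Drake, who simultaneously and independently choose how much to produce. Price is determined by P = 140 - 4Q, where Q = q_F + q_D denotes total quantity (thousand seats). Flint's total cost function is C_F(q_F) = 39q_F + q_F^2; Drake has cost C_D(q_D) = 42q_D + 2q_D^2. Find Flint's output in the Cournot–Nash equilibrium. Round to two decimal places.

7.88

Flint's profit: π_F = (140 - 4Q)q_F - (39q_F + q_F²). Setting ∂π_F/∂q_F = 0: 101 - 10q_F - 4(q_D) = 0.
Drake's profit: π_D = (140 - 4Q)q_D - (42q_D + 2q_D²). Setting ∂π_D/∂q_D = 0: 98 - 12q_D - 4(q_F) = 0.
So q_F = (101 - 4q_D)/10 and q_D = (98 - 4q_F)/12.
Substituting one into the other gives q_F = 205/26 and q_D = 72/13.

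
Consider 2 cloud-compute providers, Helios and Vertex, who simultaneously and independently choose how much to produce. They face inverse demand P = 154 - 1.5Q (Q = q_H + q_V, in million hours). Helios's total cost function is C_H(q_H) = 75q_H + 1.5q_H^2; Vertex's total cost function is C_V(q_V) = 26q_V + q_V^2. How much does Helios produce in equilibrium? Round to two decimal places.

7.32

Helios's profit: π_H = (154 - 1.5Q)q_H - (75q_H + (3/2)q_H²). Setting ∂π_H/∂q_H = 0: 79 - 6q_H - (3/2)(q_V) = 0.
Vertex's first-order condition: 128 - 5q_V - (3/2)(q_H) = 0.
Rearranging gives the reaction functions q_H = (79 - (3/2)q_V)/6 and q_V = (128 - (3/2)q_H)/5.
Substituting one into the other gives q_H = 812/111 and q_V = 866/37.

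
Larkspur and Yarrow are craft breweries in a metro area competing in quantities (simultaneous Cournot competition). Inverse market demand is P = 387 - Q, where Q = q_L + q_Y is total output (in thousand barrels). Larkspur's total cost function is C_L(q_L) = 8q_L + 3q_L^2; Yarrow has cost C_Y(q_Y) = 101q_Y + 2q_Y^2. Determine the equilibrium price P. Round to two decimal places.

Larkspur's profit: π_L = (387 - Q)q_L - (8q_L + 3q_L²). Setting ∂π_L/∂q_L = 0: 379 - 8q_L - (q_Y) = 0.
Yarrow's first-order condition: 286 - 6q_Y - (q_L) = 0.
Best responses: q_L = (379 - q_Y)/8, q_Y = (286 - q_L)/6.
Solving the pair: q_L = 1988/47, q_Y = 1909/47.
Total output Q = 82.9149, so price P = 387 - 82.9149 = 304.0851.

304.09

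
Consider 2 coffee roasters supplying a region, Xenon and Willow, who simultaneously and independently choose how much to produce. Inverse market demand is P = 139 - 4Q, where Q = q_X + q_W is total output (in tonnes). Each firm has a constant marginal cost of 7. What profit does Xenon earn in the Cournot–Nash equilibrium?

A representative firm's profit is π_i = q_i(139 - 4Q) - 7q_i.
First-order condition (treating rivals' output as given): 132 - 8q_i - 4q_j = 0.
By symmetry each firm produces the same amount; substituting q_j = q_i yields q_i = 132/12 = 11.
Price P = 139 - 4·22 = 51.
Xenon's profit: (51 - 7)·11 = 484.

484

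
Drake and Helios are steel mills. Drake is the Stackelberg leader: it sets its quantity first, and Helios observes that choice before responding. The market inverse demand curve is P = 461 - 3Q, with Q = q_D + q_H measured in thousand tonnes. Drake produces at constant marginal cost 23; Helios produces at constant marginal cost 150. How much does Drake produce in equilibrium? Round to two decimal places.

94.17

Solve by backward induction. Given q_D, the follower Helios maximises π_H = (461 - 3q_D - 3q_H)q_H - 150q_H.
∂π_H/∂q_H = 311 - 3q_D - 6q_H = 0 gives the reaction function q_H = (311 - 3q_D)/6.
Drake substitutes q_H(q_D) into its own profit: π_D = q_D(461 - 3q_D - (311 - 3q_D)/2) - 23q_D = (611/2 - (3/2)q_D)q_D - 23q_D.
Maximising: ∂π_D/∂q_D = 565/2 - 3q_D = 0, giving q_D = 565/6.
Then q_H = (311 - 3·(565/6))/6 = 19/4.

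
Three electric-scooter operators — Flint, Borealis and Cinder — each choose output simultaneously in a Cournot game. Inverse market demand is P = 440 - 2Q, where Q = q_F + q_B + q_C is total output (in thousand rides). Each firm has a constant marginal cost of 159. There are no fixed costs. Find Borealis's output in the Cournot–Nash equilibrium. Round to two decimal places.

35.13

Each firm earns π_i = (440 - 2Q)q_i - 159q_i.
First-order condition (treating rivals' output as given): 281 - 4q_i - 2·Σ_{j≠i} q_j = 0.
With identical firms every q_j equals q_i, so Σ_{j≠i} q_j = 2q_i and 281 = 8q_i, giving q_i = 281/8.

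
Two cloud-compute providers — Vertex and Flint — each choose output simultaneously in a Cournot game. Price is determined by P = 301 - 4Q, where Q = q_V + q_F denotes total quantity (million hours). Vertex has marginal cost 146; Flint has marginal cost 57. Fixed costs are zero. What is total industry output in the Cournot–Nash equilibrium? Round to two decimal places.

33.25

Vertex's profit: π_V = (301 - 4Q)q_V - (146q_V). Setting ∂π_V/∂q_V = 0: 155 - 8q_V - 4(q_F) = 0.
Flint's profit: π_F = (301 - 4Q)q_F - (57q_F). Setting ∂π_F/∂q_F = 0: 244 - 8q_F - 4(q_V) = 0.
Rearranging gives the reaction functions q_V = (155 - 4q_F)/8 and q_F = (244 - 4q_V)/8.
Solving the pair: q_V = 11/2, q_F = 111/4.
Total output Q = 11/2 + 111/4 = 133/4.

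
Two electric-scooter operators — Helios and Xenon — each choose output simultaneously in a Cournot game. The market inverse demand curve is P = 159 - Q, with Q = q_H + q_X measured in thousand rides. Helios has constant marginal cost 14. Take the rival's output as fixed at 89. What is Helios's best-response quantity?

With the rival's output fixed at 89, Helios's profit is π_H = (159 - 89 - q_H)q_H - (14q_H) = (70 - q_H)q_H - (14q_H).
∂π_H/∂q_H = 56 - 2q_H = 0, so q_H = 28.

28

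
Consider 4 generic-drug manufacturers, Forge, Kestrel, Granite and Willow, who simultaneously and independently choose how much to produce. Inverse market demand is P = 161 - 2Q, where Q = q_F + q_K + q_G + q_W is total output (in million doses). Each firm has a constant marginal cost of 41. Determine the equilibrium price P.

65

Each firm earns π_i = (161 - 2Q)q_i - 41q_i.
First-order condition (treating rivals' output as given): 120 - 4q_i - 2·Σ_{j≠i} q_j = 0.
By symmetry each firm produces the same amount; substituting Σ_{j≠i} q_j = 3q_i yields q_i = 120/10 = 12.
Total output Q = 48, so price P = 161 - 2·48 = 65.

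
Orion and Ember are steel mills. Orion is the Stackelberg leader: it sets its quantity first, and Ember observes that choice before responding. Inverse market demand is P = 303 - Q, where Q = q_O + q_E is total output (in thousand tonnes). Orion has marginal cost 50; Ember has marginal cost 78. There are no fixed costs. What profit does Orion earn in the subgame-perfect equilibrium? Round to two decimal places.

9870.13

Solve by backward induction. Given q_O, the follower Ember maximises π_E = (303 - q_O - q_E)q_E - 78q_E.
Follower FOC: 225 - q_O - 2q_E = 0, so q_E(q_O) = (225 - q_O)/2.
Orion substitutes q_E(q_O) into its own profit: π_O = q_O(303 - q_O - (225 - q_O)/2) - 50q_O = (381/2 - (1/2)q_O)q_O - 50q_O.
The leader's first-order condition 281/2 - q_O = 0 yields q_O = 281/2.
Then q_E = (225 - 281/2)/2 = 169/4.
Price P = 303 - 731/4 = 481/4.
Orion's profit: (481/4 - 50)·(281/2) = 9870.1250.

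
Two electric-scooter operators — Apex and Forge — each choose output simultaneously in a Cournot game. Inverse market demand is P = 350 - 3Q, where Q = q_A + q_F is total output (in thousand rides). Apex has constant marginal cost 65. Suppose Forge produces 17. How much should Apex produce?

39

With the rival's output fixed at 17, Apex's profit is π_A = (350 - 3·17 - 3q_A)q_A - (65q_A) = (299 - 3q_A)q_A - (65q_A).
∂π_A/∂q_A = 234 - 6q_A = 0, so q_A = 39.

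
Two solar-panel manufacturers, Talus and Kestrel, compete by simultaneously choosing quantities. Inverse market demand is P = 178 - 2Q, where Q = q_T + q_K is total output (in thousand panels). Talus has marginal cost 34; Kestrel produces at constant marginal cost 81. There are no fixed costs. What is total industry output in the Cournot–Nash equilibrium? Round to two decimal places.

Talus's profit: π_T = (178 - 2Q)q_T - (34q_T). Setting ∂π_T/∂q_T = 0: 144 - 4q_T - 2(q_K) = 0.
Kestrel's profit: π_K = (178 - 2Q)q_K - (81q_K). Setting ∂π_K/∂q_K = 0: 97 - 4q_K - 2(q_T) = 0.
Rearranging gives the reaction functions q_T = (144 - 2q_K)/4 and q_K = (97 - 2q_T)/4.
Substituting one into the other gives q_T = 191/6 and q_K = 25/3.
Total output Q = 191/6 + 25/3 = 241/6.

40.17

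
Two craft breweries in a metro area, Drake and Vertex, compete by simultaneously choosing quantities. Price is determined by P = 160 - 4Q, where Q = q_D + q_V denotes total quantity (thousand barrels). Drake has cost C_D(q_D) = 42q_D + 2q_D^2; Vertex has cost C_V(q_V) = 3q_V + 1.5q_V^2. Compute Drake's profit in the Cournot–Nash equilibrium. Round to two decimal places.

200.16

Drake's profit: π_D = (160 - 4Q)q_D - (42q_D + 2q_D²). Setting ∂π_D/∂q_D = 0: 118 - 12q_D - 4(q_V) = 0.
Vertex's profit: π_V = (160 - 4Q)q_V - (3q_V + (3/2)q_V²). Setting ∂π_V/∂q_V = 0: 157 - 11q_V - 4(q_D) = 0.
So q_D = (118 - 4q_V)/12 and q_V = (157 - 4q_D)/11.
Substituting one into the other gives q_D = 335/58 and q_V = 353/29.
Price P = 160 - 4·(1041/58) = 88.2069.
Drake's profit: 88.2069·(335/58) - 42·(335/58) - 2(335/58)² = 200.1635.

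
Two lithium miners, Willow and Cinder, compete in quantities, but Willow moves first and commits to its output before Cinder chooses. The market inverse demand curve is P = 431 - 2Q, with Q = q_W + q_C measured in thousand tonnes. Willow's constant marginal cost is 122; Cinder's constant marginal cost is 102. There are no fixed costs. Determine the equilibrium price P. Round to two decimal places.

194.25

The follower Cinder best-responds to any q_W: π_C = (431 - 2Q)q_C - 102q_C.
Follower FOC: 329 - 2q_W - 4q_C = 0, so q_C(q_W) = (329 - 2q_W)/4.
Willow substitutes q_C(q_W) into its own profit: π_W = q_W(431 - 2q_W - (329 - 2q_W)/2) - 122q_W = (533/2 - q_W)q_W - 122q_W.
The leader's first-order condition 289/2 - 2q_W = 0 yields q_W = 289/4.
Then q_C = (329 - 2·(289/4))/4 = 369/8.
Total output Q = 947/8, so price P = 431 - 2·(947/8) = 777/4.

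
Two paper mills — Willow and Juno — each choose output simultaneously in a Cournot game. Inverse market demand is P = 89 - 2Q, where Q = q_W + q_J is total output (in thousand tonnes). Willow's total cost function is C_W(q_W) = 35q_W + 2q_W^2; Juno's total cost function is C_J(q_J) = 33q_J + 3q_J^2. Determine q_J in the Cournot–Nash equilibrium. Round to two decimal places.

4.47

Willow's profit: π_W = (89 - 2Q)q_W - (35q_W + 2q_W²). Setting ∂π_W/∂q_W = 0: 54 - 8q_W - 2(q_J) = 0.
Juno's profit: π_J = (89 - 2Q)q_J - (33q_J + 3q_J²). Setting ∂π_J/∂q_J = 0: 56 - 10q_J - 2(q_W) = 0.
Rearranging gives the reaction functions q_W = (54 - 2q_J)/8 and q_J = (56 - 2q_W)/10.
Solving the pair: q_W = 107/19, q_J = 85/19.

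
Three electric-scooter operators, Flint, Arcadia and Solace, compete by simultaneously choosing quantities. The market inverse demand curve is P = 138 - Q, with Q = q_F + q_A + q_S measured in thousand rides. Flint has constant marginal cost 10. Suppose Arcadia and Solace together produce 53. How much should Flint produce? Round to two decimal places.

With rivals' combined output fixed at 53, Flint's profit is π_F = (138 - 53 - q_F)q_F - (10q_F) = (85 - q_F)q_F - (10q_F).
∂π_F/∂q_F = 75 - 2q_F = 0, so q_F = 75/2.

37.50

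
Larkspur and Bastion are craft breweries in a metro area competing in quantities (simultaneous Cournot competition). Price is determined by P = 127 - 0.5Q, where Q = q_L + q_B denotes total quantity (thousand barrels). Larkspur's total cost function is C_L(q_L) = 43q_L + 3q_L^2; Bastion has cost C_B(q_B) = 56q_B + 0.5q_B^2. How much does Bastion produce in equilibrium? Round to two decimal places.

33.09

Larkspur's profit: π_L = (127 - 0.5Q)q_L - (43q_L + 3q_L²). Setting ∂π_L/∂q_L = 0: 84 - 7q_L - (1/2)(q_B) = 0.
Bastion's profit: π_B = (127 - 0.5Q)q_B - (56q_B + (1/2)q_B²). Setting ∂π_B/∂q_B = 0: 71 - 2q_B - (1/2)(q_L) = 0.
Best responses: q_L = (84 - (1/2)q_B)/7, q_B = (71 - (1/2)q_L)/2.
Solving the pair: q_L = 106/11, q_B = 364/11.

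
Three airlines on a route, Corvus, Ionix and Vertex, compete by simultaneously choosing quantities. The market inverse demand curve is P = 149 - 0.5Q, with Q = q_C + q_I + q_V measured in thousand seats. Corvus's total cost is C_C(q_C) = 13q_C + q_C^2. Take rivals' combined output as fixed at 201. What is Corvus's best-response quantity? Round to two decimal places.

With rivals' combined output fixed at 201, Corvus's profit is π_C = (149 - (1/2)·201 - (1/2)q_C)q_C - (13q_C + q_C²) = (97/2 - (1/2)q_C)q_C - (13q_C + q_C²).
∂π_C/∂q_C = 71/2 - 3q_C = 0, so q_C = 71/6.

11.83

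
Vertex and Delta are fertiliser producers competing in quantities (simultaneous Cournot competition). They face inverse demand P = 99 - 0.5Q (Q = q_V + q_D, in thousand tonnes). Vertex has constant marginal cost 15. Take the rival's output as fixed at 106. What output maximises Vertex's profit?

31

With the rival's output fixed at 106, Vertex's profit is π_V = (99 - (1/2)·106 - (1/2)q_V)q_V - (15q_V) = (46 - (1/2)q_V)q_V - (15q_V).
∂π_V/∂q_V = 31 - q_V = 0, so q_V = 31.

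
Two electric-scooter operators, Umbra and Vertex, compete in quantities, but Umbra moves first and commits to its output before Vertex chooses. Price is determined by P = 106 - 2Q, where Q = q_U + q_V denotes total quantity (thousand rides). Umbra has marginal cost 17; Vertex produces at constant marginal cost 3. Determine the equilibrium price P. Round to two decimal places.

35.75

The follower Vertex best-responds to any q_U: π_V = (106 - 2Q)q_V - 3q_V.
Setting the follower's marginal profit to zero, 103 - 2q_U - 4q_V = 0, i.e. q_V = (103 - 2q_U)/4.
Umbra substitutes q_V(q_U) into its own profit: π_U = q_U(106 - 2q_U - (103 - 2q_U)/2) - 17q_U = (109/2 - q_U)q_U - 17q_U.
Leader FOC: 75/2 - 2q_U = 0, so q_U = 75/4.
Then q_V = (103 - 2·(75/4))/4 = 131/8.
Total output Q = 281/8, so price P = 106 - 2·(281/8) = 143/4.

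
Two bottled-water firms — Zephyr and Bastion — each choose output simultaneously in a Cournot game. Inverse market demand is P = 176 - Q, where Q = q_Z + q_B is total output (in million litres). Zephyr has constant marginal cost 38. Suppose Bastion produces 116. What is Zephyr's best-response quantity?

11

With the rival's output fixed at 116, Zephyr's profit is π_Z = (176 - 116 - q_Z)q_Z - (38q_Z) = (60 - q_Z)q_Z - (38q_Z).
∂π_Z/∂q_Z = 22 - 2q_Z = 0, so q_Z = 11.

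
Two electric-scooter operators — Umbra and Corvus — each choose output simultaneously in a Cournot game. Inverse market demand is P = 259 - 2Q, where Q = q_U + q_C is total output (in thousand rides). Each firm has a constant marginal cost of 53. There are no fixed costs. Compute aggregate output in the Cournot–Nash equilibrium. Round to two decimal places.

Each firm earns π_i = (259 - 2Q)q_i - 53q_i.
Setting ∂π_i/∂q_i = 0 with rivals' quantities fixed: 206 - 4q_i - 2q_j = 0.
With identical firms every q_j equals q_i, so q_j = q_i and 206 = 6q_i, giving q_i = 103/3.
Total output Q = 103/3 + 103/3 = 206/3.

68.67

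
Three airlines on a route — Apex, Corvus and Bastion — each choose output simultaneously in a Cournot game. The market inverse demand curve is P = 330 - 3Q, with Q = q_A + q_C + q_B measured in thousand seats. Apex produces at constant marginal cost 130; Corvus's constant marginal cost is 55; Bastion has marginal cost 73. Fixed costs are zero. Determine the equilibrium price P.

147

Apex's profit: π_A = (330 - 3Q)q_A - (130q_A). Setting ∂π_A/∂q_A = 0: 200 - 6q_A - 3(q_C + q_B) = 0.
Corvus's first-order condition: 275 - 6q_C - 3(q_A + q_B) = 0.
Bastion's profit: π_B = (330 - 3Q)q_B - (73q_B). Setting ∂π_B/∂q_B = 0: 257 - 6q_B - 3(q_A + q_C) = 0.
Adding the 3 conditions: 732 − 6Q − 6Q = 0, i.e. Q = 61.
Back-substituting: q_A = (200 − 183)/3 = 17/3, q_C = (275 − 183)/3 = 92/3, q_B = (257 − 183)/3 = 74/3.
Total output Q = 61, so price P = 330 - 3·61 = 147.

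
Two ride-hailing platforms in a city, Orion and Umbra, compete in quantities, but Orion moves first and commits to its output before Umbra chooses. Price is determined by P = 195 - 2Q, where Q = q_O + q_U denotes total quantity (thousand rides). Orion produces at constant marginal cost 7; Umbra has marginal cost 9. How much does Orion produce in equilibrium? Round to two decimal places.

Solve by backward induction. Given q_O, the follower Umbra maximises π_U = (195 - 2q_O - 2q_U)q_U - 9q_U.
Follower FOC: 186 - 2q_O - 4q_U = 0, so q_U(q_O) = (186 - 2q_O)/4.
Orion substitutes q_U(q_O) into its own profit: π_O = q_O(195 - 2q_O - (186 - 2q_O)/2) - 7q_O = (102 - q_O)q_O - 7q_O.
Leader FOC: 95 - 2q_O = 0, so q_O = 95/2.
Then q_U = (186 - 2·(95/2))/4 = 91/4.

47.50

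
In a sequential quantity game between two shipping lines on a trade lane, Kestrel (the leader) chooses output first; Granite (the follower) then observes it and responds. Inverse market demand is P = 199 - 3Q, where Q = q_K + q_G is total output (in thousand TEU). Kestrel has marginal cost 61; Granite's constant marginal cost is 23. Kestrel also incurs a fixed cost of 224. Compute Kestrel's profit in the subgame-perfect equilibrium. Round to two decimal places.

The follower Granite best-responds to any q_K: π_G = (199 - 3Q)q_G - 23q_G.
Setting the follower's marginal profit to zero, 176 - 3q_K - 6q_G = 0, i.e. q_G = (176 - 3q_K)/6.
Kestrel substitutes q_G(q_K) into its own profit: π_K = q_K(199 - 3q_K - (176 - 3q_K)/2) - 61q_K = (111 - (3/2)q_K)q_K - 61q_K.
Leader FOC: 50 - 3q_K = 0, so q_K = 50/3.
Then q_G = (176 - 3·(50/3))/6 = 21.
Price P = 199 - 3·(113/3) = 86.
Kestrel's profit: (86 - 61)·(50/3) - 224 = 578/3.

192.67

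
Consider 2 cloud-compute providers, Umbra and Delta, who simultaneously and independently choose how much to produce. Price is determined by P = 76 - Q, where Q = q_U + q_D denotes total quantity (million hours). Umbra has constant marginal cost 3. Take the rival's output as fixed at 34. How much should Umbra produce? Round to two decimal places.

19.50

With the rival's output fixed at 34, Umbra's profit is π_U = (76 - 34 - q_U)q_U - (3q_U) = (42 - q_U)q_U - (3q_U).
∂π_U/∂q_U = 39 - 2q_U = 0, so q_U = 39/2.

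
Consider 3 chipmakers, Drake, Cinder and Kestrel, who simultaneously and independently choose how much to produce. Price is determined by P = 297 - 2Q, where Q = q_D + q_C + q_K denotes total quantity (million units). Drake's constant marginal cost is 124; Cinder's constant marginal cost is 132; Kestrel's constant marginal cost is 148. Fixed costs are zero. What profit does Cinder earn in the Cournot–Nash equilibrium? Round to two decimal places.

935.28

Drake's profit: π_D = (297 - 2Q)q_D - (124q_D). Setting ∂π_D/∂q_D = 0: 173 - 4q_D - 2(q_C + q_K) = 0.
Cinder's first-order condition: 165 - 4q_C - 2(q_D + q_K) = 0.
Kestrel's profit: π_K = (297 - 2Q)q_K - (148q_K). Setting ∂π_K/∂q_K = 0: 149 - 4q_K - 2(q_D + q_C) = 0.
Adding the 3 conditions: 487 − 4Q − 4Q = 0, i.e. Q = 487/8.
Back-substituting: q_D = (173 − 487/4)/2 = 205/8, q_C = (165 − 487/4)/2 = 173/8, q_K = (149 − 487/4)/2 = 109/8.
Price P = 297 - 2·(487/8) = 701/4.
Cinder's profit: (701/4 - 132)·(173/8) = 935.2813.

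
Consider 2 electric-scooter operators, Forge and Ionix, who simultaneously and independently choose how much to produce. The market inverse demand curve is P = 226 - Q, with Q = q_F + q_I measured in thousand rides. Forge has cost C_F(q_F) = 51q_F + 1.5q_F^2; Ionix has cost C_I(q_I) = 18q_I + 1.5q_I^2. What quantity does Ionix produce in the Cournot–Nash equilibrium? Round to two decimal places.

36.04

Forge's profit: π_F = (226 - Q)q_F - (51q_F + (3/2)q_F²). Setting ∂π_F/∂q_F = 0: 175 - 5q_F - (q_I) = 0.
Ionix's profit: π_I = (226 - Q)q_I - (18q_I + (3/2)q_I²). Setting ∂π_I/∂q_I = 0: 208 - 5q_I - (q_F) = 0.
So q_F = (175 - q_I)/5 and q_I = (208 - q_F)/5.
Substituting one into the other gives q_F = 667/24 and q_I = 865/24.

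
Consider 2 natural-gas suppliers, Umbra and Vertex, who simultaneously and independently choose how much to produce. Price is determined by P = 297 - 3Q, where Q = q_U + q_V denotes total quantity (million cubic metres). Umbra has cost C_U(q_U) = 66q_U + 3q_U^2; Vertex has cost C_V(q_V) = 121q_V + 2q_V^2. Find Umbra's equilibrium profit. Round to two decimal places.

Umbra's profit: π_U = (297 - 3Q)q_U - (66q_U + 3q_U²). Setting ∂π_U/∂q_U = 0: 231 - 12q_U - 3(q_V) = 0.
Vertex's profit: π_V = (297 - 3Q)q_V - (121q_V + 2q_V²). Setting ∂π_V/∂q_V = 0: 176 - 10q_V - 3(q_U) = 0.
Rearranging gives the reaction functions q_U = (231 - 3q_V)/12 and q_V = (176 - 3q_U)/10.
Solving the pair: q_U = 594/37, q_V = 473/37.
Price P = 297 - 3·(1067/37) = 210.4865.
Umbra's profit: 210.4865·(594/37) - 66·(594/37) - 3(594/37)² = 1546.3959.

1546.40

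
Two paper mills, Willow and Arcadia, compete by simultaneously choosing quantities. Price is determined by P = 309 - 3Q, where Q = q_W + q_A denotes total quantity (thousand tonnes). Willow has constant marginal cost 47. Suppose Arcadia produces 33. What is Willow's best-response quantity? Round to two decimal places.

27.17

With the rival's output fixed at 33, Willow's profit is π_W = (309 - 3·33 - 3q_W)q_W - (47q_W) = (210 - 3q_W)q_W - (47q_W).
∂π_W/∂q_W = 163 - 6q_W = 0, so q_W = 163/6.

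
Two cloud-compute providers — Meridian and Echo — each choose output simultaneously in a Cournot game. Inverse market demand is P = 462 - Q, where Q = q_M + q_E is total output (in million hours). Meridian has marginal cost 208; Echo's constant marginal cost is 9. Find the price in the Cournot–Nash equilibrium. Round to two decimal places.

226.33

Meridian's profit: π_M = (462 - Q)q_M - (208q_M). Setting ∂π_M/∂q_M = 0: 254 - 2q_M - (q_E) = 0.
Echo's profit: π_E = (462 - Q)q_E - (9q_E). Setting ∂π_E/∂q_E = 0: 453 - 2q_E - (q_M) = 0.
So q_M = (254 - q_E)/2 and q_E = (453 - q_M)/2.
Substituting one into the other gives q_M = 55/3 and q_E = 652/3.
Total output Q = 707/3, so price P = 462 - 707/3 = 679/3.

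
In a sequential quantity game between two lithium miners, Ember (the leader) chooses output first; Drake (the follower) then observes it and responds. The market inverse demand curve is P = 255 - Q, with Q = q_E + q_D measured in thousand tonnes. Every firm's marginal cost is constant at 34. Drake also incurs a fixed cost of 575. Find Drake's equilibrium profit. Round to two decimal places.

2477.56

The follower Drake best-responds to any q_E: π_D = (255 - Q)q_D - 34q_D.
Follower FOC: 221 - q_E - 2q_D = 0, so q_D(q_E) = (221 - q_E)/2.
Ember substitutes q_D(q_E) into its own profit: π_E = q_E(255 - q_E - (221 - q_E)/2) - 34q_E = (289/2 - (1/2)q_E)q_E - 34q_E.
Leader FOC: 221/2 - q_E = 0, so q_E = 221/2.
Then q_D = (221 - 221/2)/2 = 221/4.
Price P = 255 - 663/4 = 357/4.
Drake's profit: (357/4 - 34)·(221/4) - 575 = 2477.5625.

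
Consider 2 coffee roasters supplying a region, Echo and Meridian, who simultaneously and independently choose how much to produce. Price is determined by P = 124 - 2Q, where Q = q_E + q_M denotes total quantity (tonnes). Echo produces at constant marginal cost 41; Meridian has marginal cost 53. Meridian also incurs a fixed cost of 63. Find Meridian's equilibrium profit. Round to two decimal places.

Echo's profit: π_E = (124 - 2Q)q_E - (41q_E). Setting ∂π_E/∂q_E = 0: 83 - 4q_E - 2(q_M) = 0.
Meridian's first-order condition: 71 - 4q_M - 2(q_E) = 0.
Best responses: q_E = (83 - 2q_M)/4, q_M = (71 - 2q_E)/4.
Substituting one into the other gives q_E = 95/6 and q_M = 59/6.
Price P = 124 - 2·(77/3) = 218/3.
Meridian's profit: (218/3 - 53)·(59/6) - 63 = 130.3889.

130.39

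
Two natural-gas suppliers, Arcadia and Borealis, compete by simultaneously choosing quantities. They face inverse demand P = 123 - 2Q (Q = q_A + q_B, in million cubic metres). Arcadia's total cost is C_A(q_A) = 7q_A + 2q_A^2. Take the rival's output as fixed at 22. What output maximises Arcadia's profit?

9

With the rival's output fixed at 22, Arcadia's profit is π_A = (123 - 2·22 - 2q_A)q_A - (7q_A + 2q_A²) = (79 - 2q_A)q_A - (7q_A + 2q_A²).
∂π_A/∂q_A = 72 - 8q_A = 0, so q_A = 9.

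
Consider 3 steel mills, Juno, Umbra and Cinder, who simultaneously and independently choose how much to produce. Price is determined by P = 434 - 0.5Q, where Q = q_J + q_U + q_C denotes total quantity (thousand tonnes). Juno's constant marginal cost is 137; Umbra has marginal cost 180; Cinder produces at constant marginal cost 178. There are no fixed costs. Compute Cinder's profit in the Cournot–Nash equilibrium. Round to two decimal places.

Juno's profit: π_J = (434 - 0.5Q)q_J - (137q_J). Setting ∂π_J/∂q_J = 0: 297 - q_J - (1/2)(q_U + q_C) = 0.
Umbra's profit: π_U = (434 - 0.5Q)q_U - (180q_U). Setting ∂π_U/∂q_U = 0: 254 - q_U - (1/2)(q_J + q_C) = 0.
Cinder's profit: π_C = (434 - 0.5Q)q_C - (178q_C). Setting ∂π_C/∂q_C = 0: 256 - q_C - (1/2)(q_J + q_U) = 0.
Summing all 3 equations gives 807 − 2Q = 0, hence Q = 807/2.
Back-substituting: q_J = (297 − 807/4)/(1/2) = 381/2, q_U = (254 − 807/4)/(1/2) = 209/2, q_C = (256 − 807/4)/(1/2) = 217/2.
Price P = 434 - (1/2)·(807/2) = 929/4.
Cinder's profit: (929/4 - 178)·(217/2) = 5886.1250.

5886.13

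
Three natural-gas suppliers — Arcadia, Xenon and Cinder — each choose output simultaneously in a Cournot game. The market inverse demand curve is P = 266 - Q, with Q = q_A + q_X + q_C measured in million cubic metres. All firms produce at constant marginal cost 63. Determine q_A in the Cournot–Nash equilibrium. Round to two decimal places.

50.75

A representative firm's profit is π_i = q_i(266 - Q) - 63q_i.
Setting ∂π_i/∂q_i = 0 with rivals' quantities fixed: 203 - 2q_i - Σ_{j≠i} q_j = 0.
By symmetry each firm produces the same amount; substituting Σ_{j≠i} q_j = 2q_i yields q_i = 203/4.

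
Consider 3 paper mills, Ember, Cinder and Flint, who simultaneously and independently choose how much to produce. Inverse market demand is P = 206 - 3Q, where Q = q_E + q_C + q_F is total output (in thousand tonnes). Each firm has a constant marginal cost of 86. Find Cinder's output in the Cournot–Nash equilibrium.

Each firm earns π_i = (206 - 3Q)q_i - 86q_i.
Setting ∂π_i/∂q_i = 0 with rivals' quantities fixed: 120 - 6q_i - 3·Σ_{j≠i} q_j = 0.
By symmetry each firm produces the same amount; substituting Σ_{j≠i} q_j = 2q_i yields q_i = 120/12 = 10.

10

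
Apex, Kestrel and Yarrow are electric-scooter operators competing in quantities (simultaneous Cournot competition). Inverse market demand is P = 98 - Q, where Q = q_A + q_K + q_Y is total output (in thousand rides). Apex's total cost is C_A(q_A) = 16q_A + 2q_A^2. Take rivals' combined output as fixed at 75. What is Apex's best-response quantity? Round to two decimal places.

1.17

With rivals' combined output fixed at 75, Apex's profit is π_A = (98 - 75 - q_A)q_A - (16q_A + 2q_A²) = (23 - q_A)q_A - (16q_A + 2q_A²).
∂π_A/∂q_A = 7 - 6q_A = 0, so q_A = 7/6.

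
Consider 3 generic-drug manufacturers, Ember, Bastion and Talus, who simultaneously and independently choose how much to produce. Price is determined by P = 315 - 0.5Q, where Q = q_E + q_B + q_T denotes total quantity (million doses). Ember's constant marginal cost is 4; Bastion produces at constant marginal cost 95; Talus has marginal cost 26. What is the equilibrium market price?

110

Ember's profit: π_E = (315 - 0.5Q)q_E - (4q_E). Setting ∂π_E/∂q_E = 0: 311 - q_E - (1/2)(q_B + q_T) = 0.
Bastion's first-order condition: 220 - q_B - (1/2)(q_E + q_T) = 0.
Talus's profit: π_T = (315 - 0.5Q)q_T - (26q_T). Setting ∂π_T/∂q_T = 0: 289 - q_T - (1/2)(q_E + q_B) = 0.
Summing all 3 equations gives 820 − 2Q = 0, hence Q = 410.
Back-substituting: q_E = (311 − 205)/(1/2) = 212, q_B = (220 − 205)/(1/2) = 30, q_T = (289 − 205)/(1/2) = 168.
Total output Q = 410, so price P = 315 - (1/2)·410 = 110.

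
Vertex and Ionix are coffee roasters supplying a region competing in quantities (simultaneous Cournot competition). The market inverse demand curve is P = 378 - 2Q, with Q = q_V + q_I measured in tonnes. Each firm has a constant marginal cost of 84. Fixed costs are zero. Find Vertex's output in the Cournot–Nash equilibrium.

49

Each firm earns π_i = (378 - 2Q)q_i - 84q_i.
Setting ∂π_i/∂q_i = 0 with rivals' quantities fixed: 294 - 4q_i - 2q_j = 0.
By symmetry each firm produces the same amount; substituting q_j = q_i yields q_i = 294/6 = 49.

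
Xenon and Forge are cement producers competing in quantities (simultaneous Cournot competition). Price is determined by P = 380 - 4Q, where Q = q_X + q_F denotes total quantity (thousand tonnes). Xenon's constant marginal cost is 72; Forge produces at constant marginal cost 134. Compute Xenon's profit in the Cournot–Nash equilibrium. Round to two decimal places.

Xenon's profit: π_X = (380 - 4Q)q_X - (72q_X). Setting ∂π_X/∂q_X = 0: 308 - 8q_X - 4(q_F) = 0.
Forge's profit: π_F = (380 - 4Q)q_F - (134q_F). Setting ∂π_F/∂q_F = 0: 246 - 8q_F - 4(q_X) = 0.
Rearranging gives the reaction functions q_X = (308 - 4q_F)/8 and q_F = (246 - 4q_X)/8.
Solving the pair: q_X = 185/6, q_F = 46/3.
Price P = 380 - 4·(277/6) = 586/3.
Xenon's profit: (586/3 - 72)·(185/6) = 3802.7778.

3802.78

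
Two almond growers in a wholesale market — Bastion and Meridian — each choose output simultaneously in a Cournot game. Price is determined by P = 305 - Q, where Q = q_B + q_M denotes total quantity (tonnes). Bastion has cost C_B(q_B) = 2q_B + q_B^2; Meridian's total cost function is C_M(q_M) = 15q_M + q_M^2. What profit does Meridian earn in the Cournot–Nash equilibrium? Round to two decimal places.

6528.44

Bastion's profit: π_B = (305 - Q)q_B - (2q_B + q_B²). Setting ∂π_B/∂q_B = 0: 303 - 4q_B - (q_M) = 0.
Meridian's first-order condition: 290 - 4q_M - (q_B) = 0.
Rearranging gives the reaction functions q_B = (303 - q_M)/4 and q_M = (290 - q_B)/4.
Solving the pair: q_B = 922/15, q_M = 857/15.
Price P = 305 - 593/5 = 932/5.
Meridian's profit: (932/5)·(857/15) - 15·(857/15) - (857/15)² = 6528.4356.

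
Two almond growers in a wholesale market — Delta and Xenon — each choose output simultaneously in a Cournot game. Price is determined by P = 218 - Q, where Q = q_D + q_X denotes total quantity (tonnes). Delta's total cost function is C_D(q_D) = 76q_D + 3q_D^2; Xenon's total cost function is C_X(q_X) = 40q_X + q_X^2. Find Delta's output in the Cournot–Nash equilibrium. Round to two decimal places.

Delta's profit: π_D = (218 - Q)q_D - (76q_D + 3q_D²). Setting ∂π_D/∂q_D = 0: 142 - 8q_D - (q_X) = 0.
Xenon's first-order condition: 178 - 4q_X - (q_D) = 0.
Best responses: q_D = (142 - q_X)/8, q_X = (178 - q_D)/4.
Solving the pair: q_D = 390/31, q_X = 1282/31.

12.58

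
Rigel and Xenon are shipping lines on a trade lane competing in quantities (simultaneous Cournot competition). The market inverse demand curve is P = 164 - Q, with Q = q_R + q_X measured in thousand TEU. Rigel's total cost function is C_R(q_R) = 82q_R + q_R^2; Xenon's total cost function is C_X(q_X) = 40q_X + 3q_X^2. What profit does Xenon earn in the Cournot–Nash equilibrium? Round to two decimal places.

713.41

Rigel's profit: π_R = (164 - Q)q_R - (82q_R + q_R²). Setting ∂π_R/∂q_R = 0: 82 - 4q_R - (q_X) = 0.
Xenon's first-order condition: 124 - 8q_X - (q_R) = 0.
So q_R = (82 - q_X)/4 and q_X = (124 - q_R)/8.
Solving the pair: q_R = 532/31, q_X = 414/31.
Price P = 164 - 946/31 = 133.4839.
Xenon's profit: 133.4839·(414/31) - 40·(414/31) - 3(414/31)² = 713.4069.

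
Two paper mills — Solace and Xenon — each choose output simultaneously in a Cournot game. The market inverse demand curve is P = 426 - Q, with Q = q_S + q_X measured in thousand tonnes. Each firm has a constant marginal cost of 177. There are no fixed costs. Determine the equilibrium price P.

260

Each firm earns π_i = (426 - Q)q_i - 177q_i.
First-order condition (treating rivals' output as given): 249 - 2q_i - q_j = 0.
By symmetry each firm produces the same amount; substituting q_j = q_i yields q_i = 249/3 = 83.
Total output Q = 166, so price P = 426 - 166 = 260.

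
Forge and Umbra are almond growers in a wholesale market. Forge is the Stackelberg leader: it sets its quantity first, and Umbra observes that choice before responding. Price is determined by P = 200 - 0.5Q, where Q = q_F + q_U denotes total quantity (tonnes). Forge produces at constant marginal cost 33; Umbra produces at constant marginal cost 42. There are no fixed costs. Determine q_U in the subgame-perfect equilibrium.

70

The follower Umbra best-responds to any q_F: π_U = (200 - 0.5Q)q_U - 42q_U.
∂π_U/∂q_U = 158 - (1/2)q_F - q_U = 0 gives the reaction function q_U = (158 - (1/2)q_F).
The leader anticipates this reaction. Substituting into P = 200 - 0.5Q gives P = 121 - (1/4)q_F, so π_F = (121 - (1/4)q_F)q_F - 33q_F.
The leader's first-order condition 88 - (1/2)q_F = 0 yields q_F = 176.
Then q_U = (158 - (1/2)·176) = 70.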